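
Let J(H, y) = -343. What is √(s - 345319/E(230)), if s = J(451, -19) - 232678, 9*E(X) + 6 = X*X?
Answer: I*√652104770996630/52894 ≈ 482.78*I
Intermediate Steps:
E(X) = -⅔ + X²/9 (E(X) = -⅔ + (X*X)/9 = -⅔ + X²/9)
s = -233021 (s = -343 - 232678 = -233021)
√(s - 345319/E(230)) = √(-233021 - 345319/(-⅔ + (⅑)*230²)) = √(-233021 - 345319/(-⅔ + (⅑)*52900)) = √(-233021 - 345319/(-⅔ + 52900/9)) = √(-233021 - 345319/52894/9) = √(-233021 - 345319*9/52894) = √(-233021 - 3107871/52894) = √(-12328520645/52894) = I*√652104770996630/52894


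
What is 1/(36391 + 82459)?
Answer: 1/118850 ≈ 8.4140e-6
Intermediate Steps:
1/(36391 + 82459) = 1/118850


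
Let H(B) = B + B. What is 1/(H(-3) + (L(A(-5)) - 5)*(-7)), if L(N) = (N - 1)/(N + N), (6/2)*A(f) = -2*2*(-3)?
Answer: 8/211 ≈ 0.037915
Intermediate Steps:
A(f) = 4 (A(f) = (-2*2*(-3))/3 = (-4*(-3))/3 = (1/3)*12 = 4)
H(B) = 2*B
L(N) = (-1 + N)/(2*N) (L(N) = (-1 + N)/((2*N)) = (-1 + N)*(1/(2*N)) = (-1 + N)/(2*N))
1/(H(-3) + (L(A(-5)) - 5)*(-7)) = 1/(2*(-3) + ((1/2)*(-1 + 4)/4 - 5)*(-7)) = 1/(-6 + ((1/2)*(1/4)*3 - 5)*(-7)) = 1/(-6 + (3/8 - 5)*(-7)) = 1/(-6 - 37/8*(-7)) = 1/(-6 + 259/8) = 1/(211/8) = 8/211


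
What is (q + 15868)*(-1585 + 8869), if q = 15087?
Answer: 225476220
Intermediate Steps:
(q + 15868)*(-1585 + 8869) = (15087 + 15868)*(-1585 + 8869) = 30955*7284 = 225476220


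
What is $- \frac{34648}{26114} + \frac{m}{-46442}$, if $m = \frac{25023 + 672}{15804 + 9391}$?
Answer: $- \frac{33506206835}{25253019046} \approx -1.3268$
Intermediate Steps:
$m = \frac{5139}{5039}$ ($m = \frac{25695}{25195} = 25695 \cdot \frac{1}{25195} = \frac{5139}{5039} \approx 1.0198$)
$- \frac{34648}{26114} + \frac{m}{-46442} = - \frac{34648}{26114} + \frac{5139}{5039 \left(-46442\right)} = \left(-34648\right) \frac{1}{26114} + \frac{5139}{5039} \left(- \frac{1}{46442}\right) = - \frac{17324}{13057} - \frac{5139}{234021238} = - \frac{33506206835}{25253019046}$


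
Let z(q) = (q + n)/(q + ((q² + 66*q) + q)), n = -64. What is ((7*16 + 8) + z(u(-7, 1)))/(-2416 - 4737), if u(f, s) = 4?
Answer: -125/7464 ≈ -0.016747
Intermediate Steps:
z(q) = (-64 + q)/(q² + 68*q) (z(q) = (q - 64)/(q + ((q² + 66*q) + q)) = (-64 + q)/(q + (q² + 67*q)) = (-64 + q)/(q² + 68*q))
((7*16 + 8) + z(u(-7, 1)))/(-2416 - 4737) = ((7*16 + 8) + (-64 + 4)/(4*(68 + 4)))/(-2416 - 4737) = ((112 + 8) + (¼)*(-60)/72)/(-7153) = (120 + (¼)*(1/72)*(-60))*(-1/7153) = (120 - 5/24)*(-1/7153) = (2875/24)*(-1/7153) = -125/7464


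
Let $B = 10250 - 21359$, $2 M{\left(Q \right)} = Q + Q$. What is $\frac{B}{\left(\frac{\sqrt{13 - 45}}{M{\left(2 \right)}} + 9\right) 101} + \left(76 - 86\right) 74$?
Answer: $\frac{- 149480 \sqrt{2} + 683769 i}{101 \left(- 9 i + 2 \sqrt{2}\right)} \approx -751.12 + 3.4955 i$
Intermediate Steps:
$M{\left(Q \right)} = Q$ ($M{\left(Q \right)} = \frac{Q + Q}{2} = \frac{2 Q}{2} = Q$)
$B = -11109$ ($B = 10250 - 21359 = -11109$)
$\frac{B}{\left(\frac{\sqrt{13 - 45}}{M{\left(2 \right)}} + 9\right) 101} + \left(76 - 86\right) 74 = - \frac{11109}{\left(\frac{\sqrt{13 - 45}}{2} + 9\right) 101} + \left(76 - 86\right) 74 = - \frac{11109}{\left(\sqrt{-32} \cdot \frac{1}{2} + 9\right) 101} - 740 = - \frac{11109}{\left(4 i \sqrt{2} \cdot \frac{1}{2} + 9\right) 101} - 740 = - \frac{11109}{\left(2 i \sqrt{2} + 9\right) 101} - 740 = - \frac{11109}{\left(9 + 2 i \sqrt{2}\right) 101} - 740 = - \frac{11109}{909 + 202 i \sqrt{2}} - 740 = -740 - \frac{11109}{909 + 202 i \sqrt{2}}$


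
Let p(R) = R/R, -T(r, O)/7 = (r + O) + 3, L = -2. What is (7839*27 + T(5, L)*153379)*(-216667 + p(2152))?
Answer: 1349886596490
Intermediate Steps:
T(r, O) = -21 - 7*O - 7*r (T(r, O) = -7*((r + O) + 3) = -7*((O + r) + 3) = -7*(3 + O + r) = -21 - 7*O - 7*r)
p(R) = 1
(7839*27 + T(5, L)*153379)*(-216667 + p(2152)) = (7839*27 + (-21 - 7*(-2) - 7*5)*153379)*(-216667 + 1) = (211653 + (-21 + 14 - 35)*153379)*(-216666) = (211653 - 42*153379)*(-216666) = (211653 - 6441918)*(-216666) = -6230265*(-216666) = 1349886596490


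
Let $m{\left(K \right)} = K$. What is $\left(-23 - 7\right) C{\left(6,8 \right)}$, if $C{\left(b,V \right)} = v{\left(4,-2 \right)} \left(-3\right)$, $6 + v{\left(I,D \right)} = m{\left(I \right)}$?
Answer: $-180$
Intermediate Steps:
$v{\left(I,D \right)} = -6 + I$
$C{\left(b,V \right)} = 6$ ($C{\left(b,V \right)} = \left(-6 + 4\right) \left(-3\right) = \left(-2\right) \left(-3\right) = 6$)
$\left(-23 - 7\right) C{\left(6,8 \right)} = \left(-23 - 7\right) 6 = \left(-30\right) 6 = -180$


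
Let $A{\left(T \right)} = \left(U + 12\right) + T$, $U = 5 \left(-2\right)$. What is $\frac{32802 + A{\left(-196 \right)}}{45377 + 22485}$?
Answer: $\frac{16304}{33931} \approx 0.4805$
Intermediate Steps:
$U = -10$
$A{\left(T \right)} = 2 + T$ ($A{\left(T \right)} = \left(-10 + 12\right) + T = 2 + T$)
$\frac{32802 + A{\left(-196 \right)}}{45377 + 22485} = \frac{32802 + \left(2 - 196\right)}{45377 + 22485} = \frac{32802 - 194}{67862} = 32608 \cdot \frac{1}{67862} = \frac{16304}{33931}$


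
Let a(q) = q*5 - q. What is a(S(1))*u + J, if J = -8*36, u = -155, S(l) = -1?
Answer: 332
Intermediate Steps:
a(q) = 4*q (a(q) = 5*q - q = 4*q)
J = -288
a(S(1))*u + J = (4*(-1))*(-155) - 288 = -4*(-155) - 288 = 620 - 288 = 332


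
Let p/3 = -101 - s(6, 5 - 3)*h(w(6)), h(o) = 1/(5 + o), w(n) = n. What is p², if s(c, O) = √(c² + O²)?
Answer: 11109249/121 + 3636*√10/11 ≈ 92857.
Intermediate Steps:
s(c, O) = √(O² + c²)
p = -303 - 6*√10/11 (p = 3*(-101 - √((5 - 3)² + 6²)/(5 + 6)) = 3*(-101 - √(2² + 36)/11) = 3*(-101 - √(4 + 36)/11) = 3*(-101 - √40/11) = 3*(-101 - 2*√10/11) = -303 - 6*√10/11 ≈ -304.73)
p² = (-303 - 6*√10/11)²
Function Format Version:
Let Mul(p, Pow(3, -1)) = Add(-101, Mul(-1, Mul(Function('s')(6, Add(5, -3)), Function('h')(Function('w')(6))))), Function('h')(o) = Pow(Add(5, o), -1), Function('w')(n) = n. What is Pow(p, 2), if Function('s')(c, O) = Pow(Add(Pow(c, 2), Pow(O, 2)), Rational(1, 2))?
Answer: Add(Rational(11109249, 121), Mul(Rational(3636, 11), Pow(10, Rational(1, 2)))) ≈ 92857.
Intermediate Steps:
Function('s')(c, O) = Pow(Add(Pow(O, 2), Pow(c, 2)), Rational(1, 2))
p = Add(-303, Mul(Rational(-6, 11), Pow(10, Rational(1, 2)))) (p = Mul(3, Add(-101, Mul(-1, Mul(Pow(Add(Pow(Add(5, -3), 2), Pow(6, 2)), Rational(1, 2)), Pow(Add(5, 6), -1))))) = Mul(3, Add(-101, Mul(-1, Mul(Pow(Add(Pow(2, 2), 36), Rational(1, 2)), Pow(11, -1))))) = Mul(3, Add(-101, Mul(-1, Mul(Pow(Add(4, 36), Rational(1, 2)), Rational(1, 11))))) = Mul(3, Add(-101, Mul(-1, Mul(Pow(40, Rational(1, 2)), Rational(1, 11))))) = Mul(3, Add(-101, Mul(-1, Mul(Mul(2, Pow(10, Rational(1, 2))), Rational(1, 11))))) = Mul(3, Add(-101, Mul(-1, Mul(Rational(2, 11), Pow(10, Rational(1, 2)))))) = Mul(3, Add(-101, Mul(Rational(-2, 11), Pow(10, Rational(1, 2))))) = Add(-303, Mul(Rational(-6, 11), Pow(10, Rational(1, 2)))) ≈ -304.73)
Pow(p, 2) = Pow(Add(-303, Mul(Rational(-6, 11), Pow(10, Rational(1, 2)))), 2)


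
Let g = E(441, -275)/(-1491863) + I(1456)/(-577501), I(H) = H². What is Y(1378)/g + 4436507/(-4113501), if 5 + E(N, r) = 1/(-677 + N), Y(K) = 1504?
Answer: -1261231657982179130896141/3070258245313145387067 ≈ -410.79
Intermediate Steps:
E(N, r) = -5 + 1/(-677 + N)
g = -746385681032567/203326360349668 (g = ((3386 - 5*441)/(-677 + 441))/(-1491863) + 1456²/(-577501) = ((3386 - 2205)/(-236))*(-1/1491863) + 2119936*(-1/577501) = -1/236*1181*(-1/1491863) - 2119936/577501 = -1181/236*(-1/1491863) - 2119936/577501 = 1181/352079668 - 2119936/577501 = -746385681032567/203326360349668 ≈ -3.6709)
Y(1378)/g + 4436507/(-4113501) = 1504/(-746385681032567/203326360349668) + 4436507/(-4113501) = 1504*(-203326360349668/746385681032567) + 4436507*(-1/4113501) = -305802845965900672/746385681032567 - 4436507/4113501 = -1261231657982179130896141/3070258245313145387067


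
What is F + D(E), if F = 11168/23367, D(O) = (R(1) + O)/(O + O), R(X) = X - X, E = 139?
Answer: 45703/46734 ≈ 0.97794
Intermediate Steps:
R(X) = 0
D(O) = 1/2 (D(O) = (0 + O)/(O + O) = O/((2*O)) = O*(1/(2*O)) = 1/2)
F = 11168/23367 (F = 11168*(1/23367) = 11168/23367 ≈ 0.47794)
F + D(E) = 11168/23367 + 1/2 = 45703/46734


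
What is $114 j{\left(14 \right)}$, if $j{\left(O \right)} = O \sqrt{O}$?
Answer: $1596 \sqrt{14} \approx 5971.7$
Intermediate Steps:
$j{\left(O \right)} = O^{\frac{3}{2}}$
$114 j{\left(14 \right)} = 114 \cdot 14^{\frac{3}{2}} = 114 \cdot 14 \sqrt{14} = 1596 \sqrt{14}$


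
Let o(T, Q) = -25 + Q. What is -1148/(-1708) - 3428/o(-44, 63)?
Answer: -103775/1159 ≈ -89.538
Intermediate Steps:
-1148/(-1708) - 3428/o(-44, 63) = -1148/(-1708) - 3428/(-25 + 63) = -1148*(-1/1708) - 3428/38 = 41/61 - 3428*1/38 = 41/61 - 1714/19 = -103775/1159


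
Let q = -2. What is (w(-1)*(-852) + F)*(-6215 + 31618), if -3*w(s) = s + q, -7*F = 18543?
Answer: -88935903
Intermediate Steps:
F = -2649 (F = -⅐*18543 = -2649)
w(s) = ⅔ - s/3 (w(s) = -(s - 2)/3 = -(-2 + s)/3 = ⅔ - s/3)
(w(-1)*(-852) + F)*(-6215 + 31618) = ((⅔ - ⅓*(-1))*(-852) - 2649)*(-6215 + 31618) = ((⅔ + ⅓)*(-852) - 2649)*25403 = (1*(-852) - 2649)*25403 = (-852 - 2649)*25403 = -3501*25403 = -88935903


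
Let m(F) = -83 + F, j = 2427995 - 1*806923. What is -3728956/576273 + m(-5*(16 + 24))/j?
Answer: -6045069246091/934180024656 ≈ -6.4710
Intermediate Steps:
j = 1621072 (j = 2427995 - 806923 = 1621072)
-3728956/576273 + m(-5*(16 + 24))/j = -3728956/576273 + (-83 - 5*(16 + 24))/1621072 = -3728956*1/576273 + (-83 - 5*40)*(1/1621072) = -3728956/576273 + (-83 - 200)*(1/1621072) = -3728956/576273 - 283*1/1621072 = -3728956/576273 - 283/1621072 = -6045069246091/934180024656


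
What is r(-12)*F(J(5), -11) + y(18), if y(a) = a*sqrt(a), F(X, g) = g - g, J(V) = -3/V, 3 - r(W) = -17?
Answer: 54*sqrt(2) ≈ 76.368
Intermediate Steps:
r(W) = 20 (r(W) = 3 - 1*(-17) = 3 + 17 = 20)
F(X, g) = 0
y(a) = a**(3/2)
r(-12)*F(J(5), -11) + y(18) = 20*0 + 18**(3/2) = 0 + 54*sqrt(2) = 54*sqrt(2)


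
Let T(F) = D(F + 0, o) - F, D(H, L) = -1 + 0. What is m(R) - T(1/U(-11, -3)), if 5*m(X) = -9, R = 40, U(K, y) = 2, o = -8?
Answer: -3/10 ≈ -0.30000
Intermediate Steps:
D(H, L) = -1
m(X) = -9/5 (m(X) = (⅕)*(-9) = -9/5)
T(F) = -1 - F
m(R) - T(1/U(-11, -3)) = -9/5 - (-1 - 1/2) = -9/5 - (-1 - 1*½) = -9/5 - (-1 - ½) = -9/5 - 1*(-3/2) = -9/5 + 3/2 = -3/10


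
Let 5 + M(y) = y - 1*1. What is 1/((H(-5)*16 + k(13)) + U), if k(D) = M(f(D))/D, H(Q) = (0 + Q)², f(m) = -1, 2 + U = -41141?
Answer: -13/529666 ≈ -2.4544e-5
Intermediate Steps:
U = -41143 (U = -2 - 41141 = -41143)
M(y) = -6 + y (M(y) = -5 + (y - 1*1) = -5 + (y - 1) = -5 + (-1 + y) = -6 + y)
H(Q) = Q²
k(D) = -7/D (k(D) = (-6 - 1)/D = -7/D)
1/((H(-5)*16 + k(13)) + U) = 1/(((-5)²*16 - 7/13) - 41143) = 1/((25*16 - 7*1/13) - 41143) = 1/((400 - 7/13) - 41143) = 1/(5193/13 - 41143) = 1/(-529666/13) = -13/529666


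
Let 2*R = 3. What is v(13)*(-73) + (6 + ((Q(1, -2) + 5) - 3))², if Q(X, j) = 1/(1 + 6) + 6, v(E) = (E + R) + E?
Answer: -177133/98 ≈ -1807.5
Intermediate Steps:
R = 3/2 (R = (½)*3 = 3/2 ≈ 1.5000)
v(E) = 3/2 + 2*E (v(E) = (E + 3/2) + E = (3/2 + E) + E = 3/2 + 2*E)
Q(X, j) = 43/7 (Q(X, j) = 1/7 + 6 = ⅐ + 6 = 43/7)
v(13)*(-73) + (6 + ((Q(1, -2) + 5) - 3))² = (3/2 + 2*13)*(-73) + (6 + ((43/7 + 5) - 3))² = (3/2 + 26)*(-73) + (6 + (78/7 - 3))² = (55/2)*(-73) + (6 + 57/7)² = -4015/2 + (99/7)² = -4015/2 + 9801/49 = -177133/98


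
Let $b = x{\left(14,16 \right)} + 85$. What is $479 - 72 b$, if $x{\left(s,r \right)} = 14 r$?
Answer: $-21769$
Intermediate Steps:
$b = 309$ ($b = 14 \cdot 16 + 85 = 224 + 85 = 309$)
$479 - 72 b = 479 - 22248 = -21769$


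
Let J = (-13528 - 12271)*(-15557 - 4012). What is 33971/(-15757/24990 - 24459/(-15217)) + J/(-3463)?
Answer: -886942160520021/7989767803 ≈ -1.1101e+5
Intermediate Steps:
J = 504860631 (J = -25799*(-19569) = 504860631)
33971/(-15757/24990 - 24459/(-15217)) + J/(-3463) = 33971/(-15757/24990 - 24459/(-15217)) + 504860631/(-3463) = 33971/(-15757*1/24990 - 24459*(-1/15217)) + 504860631*(-1/3463) = 33971/(-2251/3570 + 24459/15217) - 504860631/3463 = 33971/(53065163/54324690) - 504860631/3463 = 33971*(54324690/53065163) - 504860631/3463 = 80237567130/2307181 - 504860631/3463 = -886942160520021/7989767803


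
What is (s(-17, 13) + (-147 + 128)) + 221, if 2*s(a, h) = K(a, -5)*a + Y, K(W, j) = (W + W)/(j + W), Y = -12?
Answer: 4023/22 ≈ 182.86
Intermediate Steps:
K(W, j) = 2*W/(W + j) (K(W, j) = (2*W)/(W + j) = 2*W/(W + j))
s(a, h) = -6 + a**2/(-5 + a) (s(a, h) = ((2*a/(a - 5))*a - 12)/2 = ((2*a/(-5 + a))*a - 12)/2 = (2*a**2/(-5 + a) - 12)/2 = (-12 + 2*a**2/(-5 + a))/2 = -6 + a**2/(-5 + a))
(s(-17, 13) + (-147 + 128)) + 221 = ((30 + (-17)**2 - 6*(-17))/(-5 - 17) + (-147 + 128)) + 221 = ((30 + 289 + 102)/(-22) - 19) + 221 = (-1/22*421 - 19) + 221 = (-421/22 - 19) + 221 = -839/22 + 221 = 4023/22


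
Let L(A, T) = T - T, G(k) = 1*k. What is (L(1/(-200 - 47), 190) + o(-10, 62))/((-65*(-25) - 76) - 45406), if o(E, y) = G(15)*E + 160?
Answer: -10/43857 ≈ -0.00022801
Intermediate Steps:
G(k) = k
L(A, T) = 0
o(E, y) = 160 + 15*E (o(E, y) = 15*E + 160 = 160 + 15*E)
(L(1/(-200 - 47), 190) + o(-10, 62))/((-65*(-25) - 76) - 45406) = (0 + (160 + 15*(-10)))/((-65*(-25) - 76) - 45406) = (0 + (160 - 150))/((1625 - 76) - 45406) = (0 + 10)/(1549 - 45406) = 10/(-43857) = 10*(-1/43857) = -10/43857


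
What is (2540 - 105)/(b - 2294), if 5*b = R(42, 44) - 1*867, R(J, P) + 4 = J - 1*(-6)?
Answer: -12175/12293 ≈ -0.99040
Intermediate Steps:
R(J, P) = 2 + J (R(J, P) = -4 + (J - 1*(-6)) = -4 + (J + 6) = -4 + (6 + J) = 2 + J)
b = -823/5 (b = ((2 + 42) - 1*867)/5 = (44 - 867)/5 = (⅕)*(-823) = -823/5 ≈ -164.60)
(2540 - 105)/(b - 2294) = (2540 - 105)/(-823/5 - 2294) = 2435/(-12293/5) = 2435*(-5/12293) = -12175/12293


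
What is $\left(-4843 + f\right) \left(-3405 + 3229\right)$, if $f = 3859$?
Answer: $173184$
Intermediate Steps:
$\left(-4843 + f\right) \left(-3405 + 3229\right) = \left(-4843 + 3859\right) \left(-3405 + 3229\right) = \left(-984\right) \left(-176\right) = 173184$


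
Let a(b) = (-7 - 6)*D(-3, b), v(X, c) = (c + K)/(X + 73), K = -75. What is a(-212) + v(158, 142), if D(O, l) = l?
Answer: 636703/231 ≈ 2756.3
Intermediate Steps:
v(X, c) = (-75 + c)/(73 + X) (v(X, c) = (c - 75)/(X + 73) = (-75 + c)/(73 + X))
a(b) = -13*b (a(b) = (-7 - 6)*b = -13*b)
a(-212) + v(158, 142) = -13*(-212) + (-75 + 142)/(73 + 158) = 2756 + 67/231 = 636703/231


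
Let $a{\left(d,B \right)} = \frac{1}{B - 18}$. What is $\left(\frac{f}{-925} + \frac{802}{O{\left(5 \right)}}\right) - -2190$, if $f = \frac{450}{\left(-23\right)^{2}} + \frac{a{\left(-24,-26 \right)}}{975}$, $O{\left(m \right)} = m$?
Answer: $\frac{49339677387529}{20992042500} \approx 2350.4$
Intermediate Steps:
$a{\left(d,B \right)} = \frac{1}{-18 + B}$
$f = \frac{19304471}{22694100}$ ($f = \frac{450}{\left(-23\right)^{2}} + \frac{1}{\left(-18 - 26\right) 975} = \frac{450}{529} + \frac{1}{-44} \cdot \frac{1}{975} = 450 \cdot \frac{1}{529} - \frac{1}{42900} = \frac{450}{529} - \frac{1}{42900} = \frac{19304471}{22694100} \approx 0.85064$)
$\left(\frac{f}{-925} + \frac{802}{O{\left(5 \right)}}\right) - -2190 = \left(\frac{19304471}{22694100 \left(-925\right)} + \frac{802}{5}\right) - -2190 = \left(\frac{19304471}{22694100} \left(- \frac{1}{925}\right) + 802 \cdot \frac{1}{5}\right) + 2190 = \left(- \frac{19304471}{20992042500} + \frac{802}{5}\right) + 2190 = \frac{3367104312529}{20992042500} + 2190 = \frac{49339677387529}{20992042500}$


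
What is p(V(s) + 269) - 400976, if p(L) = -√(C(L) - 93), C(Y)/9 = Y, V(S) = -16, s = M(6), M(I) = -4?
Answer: -400976 - 2*√546 ≈ -4.0102e+5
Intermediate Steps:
s = -4
C(Y) = 9*Y
p(L) = -√(-93 + 9*L) (p(L) = -√(9*L - 93) = -√(-93 + 9*L))
p(V(s) + 269) - 400976 = -√(-93 + 9*(-16 + 269)) - 400976 = -√(-93 + 9*253) - 400976 = -√(-93 + 2277) - 400976 = -√2184 - 400976 = -2*√546 - 400976 = -400976 - 2*√546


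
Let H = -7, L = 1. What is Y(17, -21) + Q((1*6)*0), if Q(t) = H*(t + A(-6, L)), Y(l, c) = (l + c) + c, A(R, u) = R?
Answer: 17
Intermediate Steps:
Y(l, c) = l + 2*c (Y(l, c) = (c + l) + c = l + 2*c)
Q(t) = 42 - 7*t (Q(t) = -7*(t - 6) = -7*(-6 + t) = 42 - 7*t)
Y(17, -21) + Q((1*6)*0) = (17 + 2*(-21)) + (42 - 7*1*6*0) = (17 - 42) + (42 - 42*0) = -25 + (42 - 7*0) = -25 + (42 + 0) = -25 + 42 = 17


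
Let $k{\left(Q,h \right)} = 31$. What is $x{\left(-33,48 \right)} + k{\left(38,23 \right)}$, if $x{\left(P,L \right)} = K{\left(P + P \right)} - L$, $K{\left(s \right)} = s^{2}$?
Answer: $4339$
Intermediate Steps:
$x{\left(P,L \right)} = - L + 4 P^{2}$ ($x{\left(P,L \right)} = \left(P + P\right)^{2} - L = \left(2 P\right)^{2} - L = 4 P^{2} - L = - L + 4 P^{2}$)
$x{\left(-33,48 \right)} + k{\left(38,23 \right)} = \left(\left(-1\right) 48 + 4 \left(-33\right)^{2}\right) + 31 = \left(-48 + 4 \cdot 1089\right) + 31 = \left(-48 + 4356\right) + 31 = 4308 + 31 = 4339$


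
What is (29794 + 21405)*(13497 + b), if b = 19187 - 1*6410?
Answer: 1345202526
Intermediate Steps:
b = 12777 (b = 19187 - 6410 = 12777)
(29794 + 21405)*(13497 + b) = (29794 + 21405)*(13497 + 12777) = 51199*26274 = 1345202526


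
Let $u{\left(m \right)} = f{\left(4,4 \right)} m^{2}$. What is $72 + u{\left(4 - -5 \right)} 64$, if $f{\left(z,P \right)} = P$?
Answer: $20808$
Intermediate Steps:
$u{\left(m \right)} = 4 m^{2}$
$72 + u{\left(4 - -5 \right)} 64 = 72 + 4 \left(4 - -5\right)^{2} \cdot 64 = 72 + 4 \left(4 + 5\right)^{2} \cdot 64 = 72 + 4 \cdot 9^{2} \cdot 64 = 72 + 4 \cdot 81 \cdot 64 = 72 + 324 \cdot 64 = 72 + 20736 = 20808$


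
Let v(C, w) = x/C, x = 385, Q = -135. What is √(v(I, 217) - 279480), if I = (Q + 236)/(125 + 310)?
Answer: I*√2834060505/101 ≈ 527.09*I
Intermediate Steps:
I = 101/435 (I = (-135 + 236)/(125 + 310) = 101/435 ≈ 0.23218)
v(C, w) = 385/C
√(v(I, 217) - 279480) = √(385/(101/435) - 279480) = √(385*(435/101) - 279480) = √(167475/101 - 279480) = √(-28060005/101) = I*√2834060505/101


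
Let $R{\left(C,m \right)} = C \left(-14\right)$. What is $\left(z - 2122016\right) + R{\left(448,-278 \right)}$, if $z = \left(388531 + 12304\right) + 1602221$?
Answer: $-125232$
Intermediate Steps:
$R{\left(C,m \right)} = - 14 C$
$z = 2003056$ ($z = 400835 + 1602221 = 2003056$)
$\left(z - 2122016\right) + R{\left(448,-278 \right)} = \left(2003056 - 2122016\right) - 6272 = -118960 - 6272 = -125232$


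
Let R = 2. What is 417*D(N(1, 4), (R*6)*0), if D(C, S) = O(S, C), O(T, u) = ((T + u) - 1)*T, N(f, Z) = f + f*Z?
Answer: 0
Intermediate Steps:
N(f, Z) = f + Z*f
O(T, u) = T*(-1 + T + u) (O(T, u) = (-1 + T + u)*T = T*(-1 + T + u))
D(C, S) = S*(-1 + C + S) (D(C, S) = S*(-1 + S + C) = S*(-1 + C + S))
417*D(N(1, 4), (R*6)*0) = 417*(((2*6)*0)*(-1 + 1*(1 + 4) + (2*6)*0)) = 417*((12*0)*(-1 + 1*5 + 12*0)) = 417*(0*(-1 + 5 + 0)) = 417*(0*4) = 417*0 = 0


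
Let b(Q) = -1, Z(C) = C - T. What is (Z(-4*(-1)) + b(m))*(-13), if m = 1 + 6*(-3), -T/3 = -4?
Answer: 117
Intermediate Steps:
T = 12 (T = -3*(-4) = 12)
Z(C) = -12 + C (Z(C) = C - 12 = -12 + C)
m = -17 (m = 1 - 18 = -17)
(Z(-4*(-1)) + b(m))*(-13) = ((-12 - 4*(-1)) - 1)*(-13) = ((-12 + 4) - 1)*(-13) = (-8 - 1)*(-13) = -9*(-13) = 117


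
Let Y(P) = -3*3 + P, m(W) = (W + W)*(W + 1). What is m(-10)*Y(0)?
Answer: -1620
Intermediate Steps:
m(W) = 2*W*(1 + W) (m(W) = (2*W)*(1 + W) = 2*W*(1 + W))
Y(P) = -9 + P
m(-10)*Y(0) = (2*(-10)*(1 - 10))*(-9 + 0) = (2*(-10)*(-9))*(-9) = 180*(-9) = -1620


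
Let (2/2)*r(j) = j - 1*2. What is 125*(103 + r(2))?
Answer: 12875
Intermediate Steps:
r(j) = -2 + j (r(j) = j - 1*2 = j - 2 = -2 + j)
125*(103 + r(2)) = 125*(103 + (-2 + 2)) = 125*(103 + 0) = 125*103 = 12875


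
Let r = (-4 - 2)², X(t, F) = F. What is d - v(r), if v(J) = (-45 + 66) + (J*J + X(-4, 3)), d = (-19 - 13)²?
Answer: -296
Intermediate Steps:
d = 1024 (d = (-32)² = 1024)
r = 36 (r = (-6)² = 36)
v(J) = 24 + J² (v(J) = (-45 + 66) + (J*J + 3) = 21 + (J² + 3) = 21 + (3 + J²) = 24 + J²)
d - v(r) = 1024 - (24 + 36²) = 1024 - (24 + 1296) = 1024 - 1*1320 = 1024 - 1320 = -296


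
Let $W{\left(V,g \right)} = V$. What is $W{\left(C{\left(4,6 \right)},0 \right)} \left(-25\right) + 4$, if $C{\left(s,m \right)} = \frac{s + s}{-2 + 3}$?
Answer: $-196$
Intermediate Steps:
$C{\left(s,m \right)} = 2 s$ ($C{\left(s,m \right)} = \frac{2 s}{1} = 2 s 1 = 2 s$)
$W{\left(C{\left(4,6 \right)},0 \right)} \left(-25\right) + 4 = 2 \cdot 4 \left(-25\right) + 4 = 8 \left(-25\right) + 4 = -200 + 4 = -196$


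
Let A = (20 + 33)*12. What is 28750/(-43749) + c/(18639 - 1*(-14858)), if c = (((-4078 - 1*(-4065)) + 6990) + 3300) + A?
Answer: -485605913/1465460253 ≈ -0.33137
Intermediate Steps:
A = 636 (A = 53*12 = 636)
c = 10913 (c = (((-4078 - 1*(-4065)) + 6990) + 3300) + 636 = (((-4078 + 4065) + 6990) + 3300) + 636 = ((-13 + 6990) + 3300) + 636 = (6977 + 3300) + 636 = 10277 + 636 = 10913)
28750/(-43749) + c/(18639 - 1*(-14858)) = 28750/(-43749) + 10913/(18639 - 1*(-14858)) = 28750*(-1/43749) + 10913/(18639 + 14858) = -28750/43749 + 10913/33497 = -485605913/1465460253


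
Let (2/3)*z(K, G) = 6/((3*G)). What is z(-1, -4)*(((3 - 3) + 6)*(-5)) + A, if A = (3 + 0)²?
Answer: 63/2 ≈ 31.500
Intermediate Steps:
A = 9 (A = 3² = 9)
z(K, G) = 3/G (z(K, G) = 3*(6/((3*G)))/2 = 3*(6*(1/(3*G)))/2 = 3*(2/G)/2 = 3/G)
z(-1, -4)*(((3 - 3) + 6)*(-5)) + A = (3/(-4))*(((3 - 3) + 6)*(-5)) + 9 = (3*(-¼))*((0 + 6)*(-5)) + 9 = -9*(-5)/2 + 9 = -¾*(-30) + 9 = 45/2 + 9 = 63/2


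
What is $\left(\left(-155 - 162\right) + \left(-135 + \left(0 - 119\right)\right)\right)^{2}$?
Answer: $326041$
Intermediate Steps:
$\left(\left(-155 - 162\right) + \left(-135 + \left(0 - 119\right)\right)\right)^{2} = \left(\left(-155 - 162\right) - 254\right)^{2} = \left(-317 - 254\right)^{2} = \left(-571\right)^{2} = 326041$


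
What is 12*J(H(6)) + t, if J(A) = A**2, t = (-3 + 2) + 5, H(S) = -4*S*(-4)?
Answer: 110596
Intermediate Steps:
H(S) = 16*S
t = 4 (t = -1 + 5 = 4)
12*J(H(6)) + t = 12*(16*6)**2 + 4 = 12*96**2 + 4 = 12*9216 + 4 = 110592 + 4 = 110596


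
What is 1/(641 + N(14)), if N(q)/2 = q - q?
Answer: 1/641 ≈ 0.0015601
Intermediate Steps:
N(q) = 0 (N(q) = 2*(q - q) = 2*0 = 0)
1/(641 + N(14)) = 1/(641 + 0) = 1/641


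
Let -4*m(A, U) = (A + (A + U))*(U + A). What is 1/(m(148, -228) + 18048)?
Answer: 1/19408 ≈ 5.1525e-5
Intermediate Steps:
m(A, U) = -(A + U)*(U + 2*A)/4 (m(A, U) = -(A + (A + U))*(U + A)/4 = -(U + 2*A)*(A + U)/4 = -(A + U)*(U + 2*A)/4)
1/(m(148, -228) + 18048) = 1/((-½*148² - ¼*(-228)² - ¾*148*(-228)) + 18048) = 1/((-½*21904 - ¼*51984 + 25308) + 18048) = 1/((-10952 - 12996 + 25308) + 18048) = 1/(1360 + 18048) = 1/19408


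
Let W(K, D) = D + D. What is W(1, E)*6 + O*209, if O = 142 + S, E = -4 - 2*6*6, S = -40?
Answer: 20406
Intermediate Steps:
E = -76 (E = -4 - 12*6 = -4 - 72 = -76)
W(K, D) = 2*D
O = 102 (O = 142 - 40 = 102)
W(1, E)*6 + O*209 = (2*(-76))*6 + 102*209 = -152*6 + 21318 = -912 + 21318 = 20406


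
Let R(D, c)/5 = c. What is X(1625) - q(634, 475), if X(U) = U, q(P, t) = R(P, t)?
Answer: -750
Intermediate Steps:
R(D, c) = 5*c
q(P, t) = 5*t
X(1625) - q(634, 475) = 1625 - 5*475 = 1625 - 1*2375 = 1625 - 2375 = -750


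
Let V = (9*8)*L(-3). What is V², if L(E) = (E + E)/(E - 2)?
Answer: 186624/25 ≈ 7465.0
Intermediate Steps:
L(E) = 2*E/(-2 + E) (L(E) = (2*E)/(-2 + E) = 2*E/(-2 + E))
V = 432/5 (V = (9*8)*(2*(-3)/(-2 - 3)) = 72*(2*(-3)/(-5)) = 72*(2*(-3)*(-⅕)) = 72*(6/5) = 432/5 ≈ 86.400)
V² = (432/5)² = 186624/25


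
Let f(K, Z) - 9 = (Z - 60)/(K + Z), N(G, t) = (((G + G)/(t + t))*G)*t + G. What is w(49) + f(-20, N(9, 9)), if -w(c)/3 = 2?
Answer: 24/7 ≈ 3.4286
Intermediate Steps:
w(c) = -6 (w(c) = -3*2 = -6)
N(G, t) = G + G**2 (N(G, t) = (((2*G)/((2*t)))*G)*t + G = (((2*G)*(1/(2*t)))*G)*t + G = ((G/t)*G)*t + G = (G**2/t)*t + G = G**2 + G = G + G**2)
f(K, Z) = 9 + (-60 + Z)/(K + Z) (f(K, Z) = 9 + (Z - 60)/(K + Z) = 9 + (-60 + Z)/(K + Z))
w(49) + f(-20, N(9, 9)) = -6 + (-60 + 9*(-20) + 10*(9*(1 + 9)))/(-20 + 9*(1 + 9)) = -6 + (-60 - 180 + 10*(9*10))/(-20 + 9*10) = -6 + (-60 - 180 + 10*90)/(-20 + 90) = -6 + (-60 - 180 + 900)/70 = -6 + (1/70)*660 = -6 + 66/7 = 24/7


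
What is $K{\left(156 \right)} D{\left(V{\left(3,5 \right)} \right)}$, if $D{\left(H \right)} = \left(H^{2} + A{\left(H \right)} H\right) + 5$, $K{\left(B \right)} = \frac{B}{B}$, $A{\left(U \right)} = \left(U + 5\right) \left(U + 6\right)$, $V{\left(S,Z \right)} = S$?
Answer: $230$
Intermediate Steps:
$A{\left(U \right)} = \left(5 + U\right) \left(6 + U\right)$
$K{\left(B \right)} = 1$
$D{\left(H \right)} = 5 + H^{2} + H \left(30 + H^{2} + 11 H\right)$ ($D{\left(H \right)} = \left(H^{2} + \left(30 + H^{2} + 11 H\right) H\right) + 5 = \left(H^{2} + H \left(30 + H^{2} + 11 H\right)\right) + 5 = 5 + H^{2} + H \left(30 + H^{2} + 11 H\right)$)
$K{\left(156 \right)} D{\left(V{\left(3,5 \right)} \right)} = 1 \left(5 + 3^{3} + 12 \cdot 3^{2} + 30 \cdot 3\right) = 1 \left(5 + 27 + 12 \cdot 9 + 90\right) = 1 \left(5 + 27 + 108 + 90\right) = 1 \cdot 230 = 230$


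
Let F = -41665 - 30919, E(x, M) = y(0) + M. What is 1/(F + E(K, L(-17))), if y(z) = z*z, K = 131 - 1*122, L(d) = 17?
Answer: -1/72567 ≈ -1.3780e-5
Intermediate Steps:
K = 9 (K = 131 - 122 = 9)
y(z) = z²
E(x, M) = M (E(x, M) = 0² + M = 0 + M = M)
F = -72584
1/(F + E(K, L(-17))) = 1/(-72584 + 17) = 1/(-72567) = -1/72567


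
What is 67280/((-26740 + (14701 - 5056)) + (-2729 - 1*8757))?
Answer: -67280/28581 ≈ -2.3540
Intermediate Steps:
67280/((-26740 + (14701 - 5056)) + (-2729 - 1*8757)) = 67280/((-26740 + 9645) + (-2729 - 8757)) = 67280/(-17095 - 11486) = 67280/(-28581) = 67280*(-1/28581) = -67280/28581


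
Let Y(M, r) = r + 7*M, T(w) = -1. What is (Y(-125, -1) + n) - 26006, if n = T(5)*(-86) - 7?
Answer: -26803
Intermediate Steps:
n = 79 (n = -1*(-86) - 7 = 86 - 7 = 79)
(Y(-125, -1) + n) - 26006 = ((-1 + 7*(-125)) + 79) - 26006 = ((-1 - 875) + 79) - 26006 = (-876 + 79) - 26006 = -797 - 26006 = -26803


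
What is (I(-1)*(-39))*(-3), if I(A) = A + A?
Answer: -234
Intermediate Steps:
I(A) = 2*A
(I(-1)*(-39))*(-3) = ((2*(-1))*(-39))*(-3) = -2*(-39)*(-3) = 78*(-3) = -234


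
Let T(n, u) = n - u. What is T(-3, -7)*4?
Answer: 16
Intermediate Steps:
T(-3, -7)*4 = (-3 - 1*(-7))*4 = (-3 + 7)*4 = 4*4 = 16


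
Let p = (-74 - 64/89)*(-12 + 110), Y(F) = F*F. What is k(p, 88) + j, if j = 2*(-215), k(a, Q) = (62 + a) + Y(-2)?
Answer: -684096/89 ≈ -7686.5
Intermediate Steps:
Y(F) = F**2
p = -651700/89 (p = (-74 - 64*1/89)*98 = (-74 - 64/89)*98 = -6650/89*98 = -651700/89 ≈ -7322.5)
k(a, Q) = 66 + a (k(a, Q) = (62 + a) + (-2)**2 = (62 + a) + 4 = 66 + a)
j = -430
k(p, 88) + j = (66 - 651700/89) - 430 = -645826/89 - 430 = -684096/89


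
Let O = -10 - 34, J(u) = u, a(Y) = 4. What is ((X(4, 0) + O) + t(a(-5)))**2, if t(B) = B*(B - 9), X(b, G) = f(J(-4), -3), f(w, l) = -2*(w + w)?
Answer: 2304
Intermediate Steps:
f(w, l) = -4*w
O = -44
X(b, G) = 16 (X(b, G) = -4*(-4) = 16)
t(B) = B*(-9 + B)
((X(4, 0) + O) + t(a(-5)))**2 = ((16 - 44) + 4*(-9 + 4))**2 = (-28 + 4*(-5))**2 = (-28 - 20)**2 = (-48)**2 = 2304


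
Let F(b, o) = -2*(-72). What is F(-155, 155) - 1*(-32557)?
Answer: 32701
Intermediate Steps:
F(b, o) = 144
F(-155, 155) - 1*(-32557) = 144 - 1*(-32557) = 144 + 32557 = 32701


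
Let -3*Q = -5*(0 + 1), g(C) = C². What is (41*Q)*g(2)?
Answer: 820/3 ≈ 273.33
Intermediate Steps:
Q = 5/3 (Q = -(-5)*(0 + 1)/3 = -(-5)/3 = -⅓*(-5) = 5/3 ≈ 1.6667)
(41*Q)*g(2) = (41*(5/3))*2² = (205/3)*4 = 820/3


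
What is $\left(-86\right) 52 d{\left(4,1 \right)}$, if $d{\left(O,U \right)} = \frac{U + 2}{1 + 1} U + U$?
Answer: $-11180$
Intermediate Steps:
$d{\left(O,U \right)} = U + U \left(1 + \frac{U}{2}\right)$ ($d{\left(O,U \right)} = \frac{2 + U}{2} U + U = \left(2 + U\right) \frac{1}{2} U + U = \left(1 + \frac{U}{2}\right) U + U = U \left(1 + \frac{U}{2}\right) + U = U + U \left(1 + \frac{U}{2}\right)$)
$\left(-86\right) 52 d{\left(4,1 \right)} = \left(-86\right) 52 \cdot \frac{1}{2} \cdot 1 \left(4 + 1\right) = - 4472 \cdot \frac{1}{2} \cdot 1 \cdot 5 = \left(-4472\right) \frac{5}{2} = -11180$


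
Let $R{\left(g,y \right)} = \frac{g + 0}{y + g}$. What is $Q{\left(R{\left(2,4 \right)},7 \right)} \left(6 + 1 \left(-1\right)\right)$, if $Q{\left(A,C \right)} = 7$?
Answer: $35$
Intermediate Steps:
$R{\left(g,y \right)} = \frac{g}{g + y}$
$Q{\left(R{\left(2,4 \right)},7 \right)} \left(6 + 1 \left(-1\right)\right) = 7 \left(6 + 1 \left(-1\right)\right) = 7 \left(6 - 1\right) = 7 \cdot 5 = 35$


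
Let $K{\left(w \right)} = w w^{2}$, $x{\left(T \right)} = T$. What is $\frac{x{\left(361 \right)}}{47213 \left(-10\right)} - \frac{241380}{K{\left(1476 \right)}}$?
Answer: $- \frac{1967263057}{2342856364560} \approx -0.00083969$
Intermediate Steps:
$K{\left(w \right)} = w^{3}$
$\frac{x{\left(361 \right)}}{47213 \left(-10\right)} - \frac{241380}{K{\left(1476 \right)}} = \frac{361}{47213 \left(-10\right)} - \frac{241380}{1476^{3}} = \frac{361}{-472130} - \frac{241380}{3215578176} = 361 \left(- \frac{1}{472130}\right) - \frac{745}{9924624} = - \frac{361}{472130} - \frac{745}{9924624} = - \frac{1967263057}{2342856364560}$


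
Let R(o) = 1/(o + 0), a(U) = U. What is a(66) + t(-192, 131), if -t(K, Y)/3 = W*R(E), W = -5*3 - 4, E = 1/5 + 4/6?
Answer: 1713/13 ≈ 131.77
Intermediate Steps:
E = 13/15 (E = 1*(1/5) + 4*(1/6) = 1/5 + 2/3 = 13/15 ≈ 0.86667)
W = -19 (W = -15 - 4 = -19)
R(o) = 1/o
t(K, Y) = 855/13 (t(K, Y) = -(-57)/13/15 = -(-57)*15/13 = -3*(-285/13) = 855/13)
a(66) + t(-192, 131) = 66 + 855/13 = 1713/13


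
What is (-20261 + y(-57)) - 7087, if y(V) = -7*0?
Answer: -27348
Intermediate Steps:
y(V) = 0
(-20261 + y(-57)) - 7087 = (-20261 + 0) - 7087 = -20261 - 7087 = -27348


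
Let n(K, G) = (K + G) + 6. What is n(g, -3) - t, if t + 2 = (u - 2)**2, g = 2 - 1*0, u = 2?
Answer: 7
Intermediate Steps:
g = 2 (g = 2 + 0 = 2)
n(K, G) = 6 + G + K (n(K, G) = (G + K) + 6 = 6 + G + K)
t = -2 (t = -2 + (2 - 2)**2 = -2 + 0**2 = -2 + 0 = -2)
n(g, -3) - t = (6 - 3 + 2) - 1*(-2) = 5 + 2 = 7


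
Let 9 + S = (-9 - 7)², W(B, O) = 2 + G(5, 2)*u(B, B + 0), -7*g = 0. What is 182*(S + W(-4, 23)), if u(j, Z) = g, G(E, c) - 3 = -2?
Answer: 45318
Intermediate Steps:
g = 0 (g = -⅐*0 = 0)
G(E, c) = 1 (G(E, c) = 3 - 2 = 1)
u(j, Z) = 0
W(B, O) = 2 (W(B, O) = 2 + 1*0 = 2 + 0 = 2)
S = 247 (S = -9 + (-9 - 7)² = -9 + (-16)² = -9 + 256 = 247)
182*(S + W(-4, 23)) = 182*(247 + 2) = 182*249 = 45318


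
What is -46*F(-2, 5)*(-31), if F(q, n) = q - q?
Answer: 0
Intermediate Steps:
F(q, n) = 0
-46*F(-2, 5)*(-31) = -46*0*(-31) = 0*(-31) = 0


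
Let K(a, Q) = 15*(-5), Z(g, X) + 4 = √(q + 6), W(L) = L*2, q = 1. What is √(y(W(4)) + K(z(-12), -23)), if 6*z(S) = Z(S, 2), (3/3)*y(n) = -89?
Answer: 2*I*√41 ≈ 12.806*I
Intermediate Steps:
W(L) = 2*L
y(n) = -89
Z(g, X) = -4 + √7 (Z(g, X) = -4 + √(1 + 6) = -4 + √7)
z(S) = -⅔ + √7/6 (z(S) = (-4 + √7)/6 = -⅔ + √7/6)
K(a, Q) = -75
√(y(W(4)) + K(z(-12), -23)) = √(-89 - 75) = √(-164) = 2*I*√41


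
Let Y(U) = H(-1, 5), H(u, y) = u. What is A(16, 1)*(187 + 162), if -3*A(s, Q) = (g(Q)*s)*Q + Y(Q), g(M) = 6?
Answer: -33155/3 ≈ -11052.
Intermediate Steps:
Y(U) = -1
A(s, Q) = ⅓ - 2*Q*s (A(s, Q) = -((6*s)*Q - 1)/3 = -(6*Q*s - 1)/3 = -(-1 + 6*Q*s)/3 = ⅓ - 2*Q*s)
A(16, 1)*(187 + 162) = (⅓ - 2*1*16)*(187 + 162) = (⅓ - 32)*349 = -95/3*349 = -33155/3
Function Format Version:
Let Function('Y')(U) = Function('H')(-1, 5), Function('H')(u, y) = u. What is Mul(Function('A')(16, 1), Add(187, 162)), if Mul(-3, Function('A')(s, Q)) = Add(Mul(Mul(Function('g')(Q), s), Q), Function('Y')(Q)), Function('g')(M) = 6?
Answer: Rational(-33155, 3) ≈ -11052.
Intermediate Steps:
Function('Y')(U) = -1
Function('A')(s, Q) = Add(Rational(1, 3), Mul(-2, Q, s)) (Function('A')(s, Q) = Mul(Rational(-1, 3), Add(Mul(Mul(6, s), Q), -1)) = Mul(Rational(-1, 3), Add(Mul(6, Q, s), -1)) = Mul(Rational(-1, 3), Add(-1, Mul(6, Q, s))) = Add(Rational(1, 3), Mul(-2, Q, s)))
Mul(Function('A')(16, 1), Add(187, 162)) = Mul(Add(Rational(1, 3), Mul(-2, 1, 16)), Add(187, 162)) = Mul(Add(Rational(1, 3), -32), 349) = Mul(Rational(-95, 3), 349) = Rational(-33155, 3)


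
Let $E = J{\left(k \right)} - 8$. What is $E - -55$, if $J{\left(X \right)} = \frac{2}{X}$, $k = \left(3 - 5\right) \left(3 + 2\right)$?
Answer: $\frac{234}{5} \approx 46.8$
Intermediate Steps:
$k = -10$ ($k = \left(-2\right) 5 = -10$)
$E = - \frac{41}{5}$ ($E = \frac{2}{-10} - 8 = 2 \left(- \frac{1}{10}\right) - 8 = - \frac{1}{5} - 8 = - \frac{41}{5} \approx -8.2$)
$E - -55 = - \frac{41}{5} - -55 = - \frac{41}{5} + 55 = \frac{234}{5}$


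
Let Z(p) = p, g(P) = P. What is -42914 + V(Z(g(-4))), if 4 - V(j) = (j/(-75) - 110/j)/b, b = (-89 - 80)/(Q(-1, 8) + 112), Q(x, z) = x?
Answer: -362436579/8450 ≈ -42892.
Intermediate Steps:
b = -169/111 (b = (-89 - 80)/(-1 + 112) = -169/111 ≈ -1.5225)
V(j) = 4 - 12210/(169*j) - 37*j/4225 (V(j) = 4 - (j/(-75) - 110/j)/(-169/111) = 4 - (j*(-1/75) - 110/j)*(-111)/169 = 4 - (-j/75 - 110/j)*(-111)/169 = 4 - (-110/j - j/75)*(-111)/169 = 4 - (37*j/4225 + 12210/(169*j)) = 4 + (-12210/(169*j) - 37*j/4225) = 4 - 12210/(169*j) - 37*j/4225)
-42914 + V(Z(g(-4))) = -42914 + (1/4225)*(-305250 - 4*(16900 - 37*(-4)))/(-4) = -42914 + (1/4225)*(-¼)*(-305250 - 4*(16900 + 148)) = -42914 + (1/4225)*(-¼)*(-305250 - 4*17048) = -42914 + (1/4225)*(-¼)*(-305250 - 68192) = -42914 + (1/4225)*(-¼)*(-373442) = -42914 + 186721/8450 = -362436579/8450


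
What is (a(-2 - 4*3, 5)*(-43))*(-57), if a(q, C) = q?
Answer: -34314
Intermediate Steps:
(a(-2 - 4*3, 5)*(-43))*(-57) = ((-2 - 4*3)*(-43))*(-57) = ((-2 - 12)*(-43))*(-57) = -14*(-43)*(-57) = 602*(-57) = -34314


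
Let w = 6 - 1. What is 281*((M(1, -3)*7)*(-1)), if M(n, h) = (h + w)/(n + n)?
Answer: -1967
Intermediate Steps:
w = 5
M(n, h) = (5 + h)/(2*n) (M(n, h) = (h + 5)/(n + n) = (5 + h)/((2*n)) = (5 + h)*(1/(2*n)) = (5 + h)/(2*n))
281*((M(1, -3)*7)*(-1)) = 281*((((½)*(5 - 3)/1)*7)*(-1)) = 281*((((½)*1*2)*7)*(-1)) = 281*((1*7)*(-1)) = 281*(7*(-1)) = 281*(-7) = -1967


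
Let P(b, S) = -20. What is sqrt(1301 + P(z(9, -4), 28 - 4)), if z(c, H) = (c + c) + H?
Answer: sqrt(1281) ≈ 35.791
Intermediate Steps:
z(c, H) = H + 2*c (z(c, H) = 2*c + H = H + 2*c)
sqrt(1301 + P(z(9, -4), 28 - 4)) = sqrt(1301 - 20) = sqrt(1281)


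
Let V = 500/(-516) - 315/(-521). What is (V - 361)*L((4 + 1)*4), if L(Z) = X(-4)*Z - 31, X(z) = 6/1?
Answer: -2161537571/67209 ≈ -32161.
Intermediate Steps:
X(z) = 6 (X(z) = 6*1 = 6)
V = -24490/67209 (V = 500*(-1/516) - 315*(-1/521) = -125/129 + 315/521 = -24490/67209 ≈ -0.36439)
L(Z) = -31 + 6*Z (L(Z) = 6*Z - 31 = -31 + 6*Z)
(V - 361)*L((4 + 1)*4) = (-24490/67209 - 361)*(-31 + 6*((4 + 1)*4)) = -24286939*(-31 + 6*(5*4))/67209 = -24286939*(-31 + 6*20)/67209 = -24286939*(-31 + 120)/67209 = -24286939/67209*89 = -2161537571/67209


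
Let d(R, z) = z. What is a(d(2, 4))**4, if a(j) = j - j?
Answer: 0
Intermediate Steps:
a(j) = 0
a(d(2, 4))**4 = 0**4 = 0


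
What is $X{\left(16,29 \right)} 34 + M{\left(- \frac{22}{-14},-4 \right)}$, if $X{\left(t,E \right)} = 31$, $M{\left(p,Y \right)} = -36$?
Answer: $1018$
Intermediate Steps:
$X{\left(16,29 \right)} 34 + M{\left(- \frac{22}{-14},-4 \right)} = 31 \cdot 34 - 36 = 1054 - 36 = 1018$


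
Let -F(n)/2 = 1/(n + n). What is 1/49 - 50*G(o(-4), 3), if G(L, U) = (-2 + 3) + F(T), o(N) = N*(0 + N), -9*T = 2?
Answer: -13474/49 ≈ -274.98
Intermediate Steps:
T = -2/9 (T = -⅑*2 = -2/9 ≈ -0.22222)
o(N) = N² (o(N) = N*N = N²)
F(n) = -1/n (F(n) = -2/(n + n) = -2*1/(2*n) = -1/n)
G(L, U) = 11/2 (G(L, U) = (-2 + 3) - 1/(-2/9) = 1 - 1*(-9/2) = 1 + 9/2 = 11/2)
1/49 - 50*G(o(-4), 3) = 1/49 - 50*11/2 = 1/49 - 275 = -13474/49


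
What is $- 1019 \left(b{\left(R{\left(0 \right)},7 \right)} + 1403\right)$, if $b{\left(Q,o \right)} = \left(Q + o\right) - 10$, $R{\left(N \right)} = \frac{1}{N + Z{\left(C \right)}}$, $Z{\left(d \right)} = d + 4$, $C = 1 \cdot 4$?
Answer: $- \frac{11413819}{8} \approx -1.4267 \cdot 10^{6}$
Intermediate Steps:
$C = 4$
$Z{\left(d \right)} = 4 + d$
$R{\left(N \right)} = \frac{1}{8 + N}$ ($R{\left(N \right)} = \frac{1}{N + \left(4 + 4\right)} = \frac{1}{N + 8} = \frac{1}{8 + N}$)
$b{\left(Q,o \right)} = -10 + Q + o$
$- 1019 \left(b{\left(R{\left(0 \right)},7 \right)} + 1403\right) = - 1019 \left(\left(-10 + \frac{1}{8 + 0} + 7\right) + 1403\right) = - 1019 \left(\left(-10 + \frac{1}{8} + 7\right) + 1403\right) = - 1019 \left(- \frac{23}{8} + 1403\right) = \left(-1019\right) \frac{11201}{8} = - \frac{11413819}{8}$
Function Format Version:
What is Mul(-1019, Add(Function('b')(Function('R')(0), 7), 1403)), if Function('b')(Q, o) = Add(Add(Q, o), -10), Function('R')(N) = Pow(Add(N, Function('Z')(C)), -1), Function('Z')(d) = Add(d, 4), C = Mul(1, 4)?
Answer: Rational(-11413819, 8) ≈ -1.4267e+6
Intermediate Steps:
C = 4
Function('Z')(d) = Add(4, d)
Function('R')(N) = Pow(Add(8, N), -1) (Function('R')(N) = Pow(Add(N, Add(4, 4)), -1) = Pow(Add(N, 8), -1) = Pow(Add(8, N), -1))
Function('b')(Q, o) = Add(-10, Q, o)
Mul(-1019, Add(Function('b')(Function('R')(0), 7), 1403)) = Mul(-1019, Add(Add(-10, Pow(Add(8, 0), -1), 7), 1403)) = Mul(-1019, Add(Add(-10, Pow(8, -1), 7), 1403)) = Mul(-1019, Add(Add(-10, Rational(1, 8), 7), 1403)) = Mul(-1019, Add(Rational(-23, 8), 1403)) = Mul(-1019, Rational(11201, 8)) = Rational(-11413819, 8)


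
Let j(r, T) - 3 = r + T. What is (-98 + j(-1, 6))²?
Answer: 8100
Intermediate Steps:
j(r, T) = 3 + T + r (j(r, T) = 3 + (r + T) = 3 + (T + r) = 3 + T + r)
(-98 + j(-1, 6))² = (-98 + (3 + 6 - 1))² = (-98 + 8)² = (-90)² = 8100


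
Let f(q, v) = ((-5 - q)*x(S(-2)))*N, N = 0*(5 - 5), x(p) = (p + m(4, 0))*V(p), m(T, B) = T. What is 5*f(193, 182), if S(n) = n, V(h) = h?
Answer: 0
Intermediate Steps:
x(p) = p*(4 + p) (x(p) = (p + 4)*p = (4 + p)*p = p*(4 + p))
N = 0 (N = 0*0 = 0)
f(q, v) = 0 (f(q, v) = ((-5 - q)*(-2*(4 - 2)))*0 = ((-5 - q)*(-2*2))*0 = ((-5 - q)*(-4))*0 = (20 + 4*q)*0 = 0)
5*f(193, 182) = 5*0 = 0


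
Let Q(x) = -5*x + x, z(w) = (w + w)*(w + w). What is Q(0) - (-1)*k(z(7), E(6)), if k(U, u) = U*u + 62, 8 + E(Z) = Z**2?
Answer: 5550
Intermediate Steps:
E(Z) = -8 + Z**2
z(w) = 4*w**2 (z(w) = (2*w)*(2*w) = 4*w**2)
Q(x) = -4*x
k(U, u) = 62 + U*u
Q(0) - (-1)*k(z(7), E(6)) = -4*0 - (-1)*(62 + (4*7**2)*(-8 + 6**2)) = 0 - (-1)*(62 + (4*49)*(-8 + 36)) = 0 - (-1)*(62 + 196*28) = 0 - (-1)*(62 + 5488) = 0 - (-1)*5550 = 0 - 1*(-5550) = 0 + 5550 = 5550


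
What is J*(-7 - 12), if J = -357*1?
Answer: 6783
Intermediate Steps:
J = -357
J*(-7 - 12) = -357*(-7 - 12) = -357*(-19) = 6783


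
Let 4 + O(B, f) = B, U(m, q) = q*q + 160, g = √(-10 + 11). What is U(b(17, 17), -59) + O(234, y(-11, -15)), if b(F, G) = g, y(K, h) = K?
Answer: 3871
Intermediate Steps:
g = 1 (g = √1 = 1)
b(F, G) = 1
U(m, q) = 160 + q² (U(m, q) = q² + 160 = 160 + q²)
O(B, f) = -4 + B
U(b(17, 17), -59) + O(234, y(-11, -15)) = (160 + (-59)²) + (-4 + 234) = (160 + 3481) + 230 = 3641 + 230 = 3871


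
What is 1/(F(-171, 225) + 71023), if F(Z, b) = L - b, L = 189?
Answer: 1/70987 ≈ 1.4087e-5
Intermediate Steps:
F(Z, b) = 189 - b
1/(F(-171, 225) + 71023) = 1/((189 - 1*225) + 71023) = 1/((189 - 225) + 71023) = 1/(-36 + 71023) = 1/70987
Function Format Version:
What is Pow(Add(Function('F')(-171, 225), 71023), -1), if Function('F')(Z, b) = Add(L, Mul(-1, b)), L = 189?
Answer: Rational(1, 70987) ≈ 1.4087e-5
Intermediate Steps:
Function('F')(Z, b) = Add(189, Mul(-1, b))
Pow(Add(Function('F')(-171, 225), 71023), -1) = Pow(Add(Add(189, Mul(-1, 225)), 71023), -1) = Pow(Add(Add(189, -225), 71023), -1) = Pow(Add(-36, 71023), -1) = Pow(70987, -1) = Rational(1, 70987)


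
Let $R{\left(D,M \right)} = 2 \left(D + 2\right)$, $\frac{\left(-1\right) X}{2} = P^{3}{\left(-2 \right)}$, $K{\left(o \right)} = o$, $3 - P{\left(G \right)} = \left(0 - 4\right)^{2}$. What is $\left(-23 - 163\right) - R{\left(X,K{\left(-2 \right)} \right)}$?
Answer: $-8978$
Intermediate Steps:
$P{\left(G \right)} = -13$ ($P{\left(G \right)} = 3 - \left(0 - 4\right)^{2} = 3 - \left(-4\right)^{2} = 3 - 16 = -13$)
$X = 4394$ ($X = - 2 \left(-13\right)^{3} = \left(-2\right) \left(-2197\right) = 4394$)
$R{\left(D,M \right)} = 4 + 2 D$ ($R{\left(D,M \right)} = 2 \left(2 + D\right) = 4 + 2 D$)
$\left(-23 - 163\right) - R{\left(X,K{\left(-2 \right)} \right)} = \left(-23 - 163\right) - \left(4 + 2 \cdot 4394\right) = \left(-23 - 163\right) - \left(4 + 8788\right) = -186 - 8792 = -8978$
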